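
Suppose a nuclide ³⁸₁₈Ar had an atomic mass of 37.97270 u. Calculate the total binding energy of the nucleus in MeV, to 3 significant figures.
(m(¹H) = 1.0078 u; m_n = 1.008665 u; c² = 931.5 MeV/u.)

Σm = 18·m(¹H) + 20·m_n = 18.1404 + 20.173300 = 38.313700 u
Mass defect Δm = 38.313700 − 37.97270 = 0.341000 u
Converting to energy: 0.341000 u × 931.5 MeV/u = 317.642 MeV

318 MeV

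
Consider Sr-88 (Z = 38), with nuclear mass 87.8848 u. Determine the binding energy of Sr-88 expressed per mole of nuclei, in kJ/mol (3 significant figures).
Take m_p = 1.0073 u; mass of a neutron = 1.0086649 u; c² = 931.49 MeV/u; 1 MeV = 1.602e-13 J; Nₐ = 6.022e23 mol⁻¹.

7.42e+10 kJ/mol

Total constituent mass: 38 × 1.0073 + 50 × 1.0086649 = 88.7106450 u
The mass defect is 88.7106450 − 87.8848 = 0.8258450 u.
Converting to energy: 0.8258450 u × 931.49 MeV/u = 769.266 MeV
Per nucleus in joules: 769.266 MeV × 1.602e-13 J/MeV = 1.2324e-10 J
Per mole: 1.2324e-10 J × 6.022e23 mol⁻¹ = 7.4215e+13 J/mol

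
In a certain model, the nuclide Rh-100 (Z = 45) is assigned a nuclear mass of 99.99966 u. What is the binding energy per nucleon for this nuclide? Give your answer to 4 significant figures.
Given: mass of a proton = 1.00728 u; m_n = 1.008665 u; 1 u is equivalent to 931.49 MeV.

With 45 protons and 55 neutrons (A = 100):
Total constituent mass: 45 × 1.00728 + 55 × 1.008665 = 100.804175 u
Mass defect Δm = 100.804175 − 99.99966 = 0.804515 u
Converting to energy: 0.804515 u × 931.49 MeV/u = 749.398 MeV
Dividing by A = 100 gives 7.494 MeV per nucleon.

7.494 MeV/nucleon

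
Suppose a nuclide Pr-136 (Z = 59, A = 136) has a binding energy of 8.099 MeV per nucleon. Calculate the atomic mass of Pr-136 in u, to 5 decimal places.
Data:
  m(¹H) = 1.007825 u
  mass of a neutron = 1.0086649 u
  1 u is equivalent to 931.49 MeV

Total binding energy = 136 × 8.099 = 1101.464 MeV
Mass defect = 1101.464 MeV / (931.49 MeV/u) = 1.1824754 u
Constituent mass = 59(1.007825) + 77(1.0086649) = 137.1288723 u
Atomic mass = 137.1288723 − 1.1824754 = 135.9463969 u ≈ 135.94640 u (to 5 decimal places)

135.94640 u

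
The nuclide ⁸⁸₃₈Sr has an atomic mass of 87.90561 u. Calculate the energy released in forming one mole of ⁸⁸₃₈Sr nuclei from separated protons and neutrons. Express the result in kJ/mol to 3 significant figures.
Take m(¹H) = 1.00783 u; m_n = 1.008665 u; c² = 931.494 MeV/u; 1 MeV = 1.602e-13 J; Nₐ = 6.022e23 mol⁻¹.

7.42e+10 kJ/mol

Total constituent mass: 38 × 1.00783 + 50 × 1.008665 = 88.730790 u
The mass defect is 88.730790 − 87.90561 = 0.825180 u.
Binding energy = Δm·c² = 0.825180 × 931.494 MeV/u = 768.650 MeV
Per nucleus in joules: 768.650 MeV × 1.602e-13 J/MeV = 1.2314e-10 J
Per mole: 1.2314e-10 J × 6.022e23 mol⁻¹ = 7.4155e+13 J/mol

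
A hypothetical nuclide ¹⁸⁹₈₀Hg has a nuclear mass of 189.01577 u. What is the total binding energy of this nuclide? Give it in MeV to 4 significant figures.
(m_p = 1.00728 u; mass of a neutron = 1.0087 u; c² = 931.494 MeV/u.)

Σm = 80·m_p + 109·m_n = 80.58240 + 109.9483 = 190.53070 u
Mass defect Δm = 190.53070 − 189.01577 = 1.51493 u
Converting to energy: 1.51493 u × 931.494 MeV/u = 1411.15 MeV

1411 MeV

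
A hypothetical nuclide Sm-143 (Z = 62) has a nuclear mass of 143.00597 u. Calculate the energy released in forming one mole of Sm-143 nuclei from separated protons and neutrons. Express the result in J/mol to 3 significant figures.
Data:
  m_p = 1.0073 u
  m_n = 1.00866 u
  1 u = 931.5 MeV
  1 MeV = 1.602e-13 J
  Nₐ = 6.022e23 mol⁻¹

1.03e+14 J/mol

Z = 62, so N = A − Z = 143 − 62 = 81.
Total constituent mass: 62 × 1.0073 + 81 × 1.00866 = 144.15406 u
Mass defect Δm = 144.15406 − 143.00597 = 1.14809 u
Binding energy = Δm·c² = 1.14809 × 931.5 MeV/u = 1069.45 MeV
Per nucleus in joules: 1069.45 MeV × 1.602e-13 J/MeV = 1.7133e-10 J
Per mole: 1.7133e-10 J × 6.022e23 mol⁻¹ = 1.0317e+14 J/mol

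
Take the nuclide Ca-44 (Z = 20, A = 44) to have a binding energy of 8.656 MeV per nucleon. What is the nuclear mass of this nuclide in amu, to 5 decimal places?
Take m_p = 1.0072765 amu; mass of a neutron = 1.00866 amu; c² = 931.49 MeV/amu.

43.94449 amu

Total binding energy = 44 × 8.656 = 380.864 MeV
Mass defect = 380.864 MeV / (931.49 MeV/amu) = 0.4088761 amu
Constituent mass = 20(1.0072765) + 24(1.00866) = 44.3533700 amu
Nuclear mass = 44.3533700 − 0.4088761 = 43.9444939 amu ≈ 43.94449 amu (to 5 decimal places)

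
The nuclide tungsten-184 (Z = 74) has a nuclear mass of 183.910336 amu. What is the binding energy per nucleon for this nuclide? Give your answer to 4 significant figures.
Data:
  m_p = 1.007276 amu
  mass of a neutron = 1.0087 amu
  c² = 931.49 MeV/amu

8.024 MeV/nucleon

With 74 protons and 110 neutrons (A = 184):
Σm = 74·m_p + 110·m_n = 74.538424 + 110.9570 = 185.495424 amu
Δm = 185.495424 − 183.910336 = 1.585088 amu
Converting to energy: 1.585088 amu × 931.49 MeV/amu = 1476.49 MeV
Dividing by A = 184 gives 8.024 MeV per nucleon.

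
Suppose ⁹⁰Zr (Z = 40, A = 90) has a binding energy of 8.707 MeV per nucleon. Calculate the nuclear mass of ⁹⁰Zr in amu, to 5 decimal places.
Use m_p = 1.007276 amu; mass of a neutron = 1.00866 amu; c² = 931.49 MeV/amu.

89.88277 amu

Total binding energy = 90 × 8.707 = 783.630 MeV
Mass defect = 783.630 MeV / (931.49 MeV/amu) = 0.8412651 amu
Constituent mass = 40(1.007276) + 50(1.00866) = 90.724040 amu
Nuclear mass = 90.724040 − 0.8412651 = 89.8827749 amu ≈ 89.88277 amu (to 5 decimal places)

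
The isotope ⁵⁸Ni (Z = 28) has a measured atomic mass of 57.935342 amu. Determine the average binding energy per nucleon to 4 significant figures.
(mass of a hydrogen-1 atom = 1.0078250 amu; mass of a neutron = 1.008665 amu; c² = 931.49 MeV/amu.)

Z = 28, so N = A − Z = 58 − 28 = 30.
Total constituent mass: 28 × 1.0078250 + 30 × 1.008665 = 58.4790500 amu
Δm = 58.4790500 − 57.935342 = 0.5437080 amu
Binding energy = Δm·c² = 0.5437080 × 931.49 MeV/amu = 506.459 MeV
BE/A = 506.459 MeV / 58 = 8.732 MeV/nucleon

8.732 MeV/nucleon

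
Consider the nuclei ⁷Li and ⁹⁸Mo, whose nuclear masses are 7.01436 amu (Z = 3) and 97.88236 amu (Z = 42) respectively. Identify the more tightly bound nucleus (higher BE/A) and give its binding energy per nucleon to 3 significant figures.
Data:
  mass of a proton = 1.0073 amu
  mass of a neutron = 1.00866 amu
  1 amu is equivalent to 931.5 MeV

⁷Li: Σm = 3(1.0073) + 4(1.00866) = 7.05654 amu; Δm = 0.04218 amu; E_B = 39.291 MeV; E_B/A = 5.613 MeV
⁹⁸Mo: Σm = 42(1.0073) + 56(1.00866) = 98.79156 amu; Δm = 0.90920 amu; E_B = 846.92 MeV; E_B/A = 8.642 MeV
⁹⁸Mo has the higher binding energy per nucleon, so it is the more tightly bound nucleus.

⁹⁸Mo; 8.64 MeV/nucleon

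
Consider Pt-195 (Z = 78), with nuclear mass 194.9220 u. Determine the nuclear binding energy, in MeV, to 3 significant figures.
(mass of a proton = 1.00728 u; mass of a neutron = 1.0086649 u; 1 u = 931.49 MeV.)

1550 MeV

With 78 protons and 117 neutrons (A = 195):
Mass of separated nucleons = 78(1.00728) + 117(1.0086649) = 78.56784 + 118.0137933 = 196.5816333 u
Δm = 196.5816333 − 194.9220 = 1.6596333 u
E_B = 1.6596333 × 931.49 = 1545.93 MeV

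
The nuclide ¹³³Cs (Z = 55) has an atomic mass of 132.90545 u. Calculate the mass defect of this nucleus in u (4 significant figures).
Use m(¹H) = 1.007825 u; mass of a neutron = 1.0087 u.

Mass of separated nucleons = 55(1.007825) + 78(1.0087) = 55.430375 + 78.6786 = 134.108975 u
The mass defect is 134.108975 − 132.90545 = 1.203525 u.

1.204 u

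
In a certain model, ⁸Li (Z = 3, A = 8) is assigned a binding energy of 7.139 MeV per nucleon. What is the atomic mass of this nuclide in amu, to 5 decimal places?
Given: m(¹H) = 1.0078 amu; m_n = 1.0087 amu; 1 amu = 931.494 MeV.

8.00559 amu

Total binding energy = 8 × 7.139 = 57.112 MeV
Mass defect = 57.112 MeV / (931.494 MeV/amu) = 0.0613123 amu
Constituent mass = 3(1.0078) + 5(1.0087) = 8.0669 amu
Atomic mass = 8.0669 − 0.0613123 = 8.0055877 amu ≈ 8.00559 amu (to 5 decimal places)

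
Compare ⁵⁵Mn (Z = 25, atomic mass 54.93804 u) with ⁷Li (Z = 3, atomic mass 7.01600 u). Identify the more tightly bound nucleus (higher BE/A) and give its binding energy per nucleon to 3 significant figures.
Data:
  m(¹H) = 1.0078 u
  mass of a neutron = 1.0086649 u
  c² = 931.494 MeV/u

⁵⁵Mn; 8.75 MeV/nucleon

⁵⁵Mn: Σm = 25(1.0078) + 30(1.0086649) = 55.4549470 u; Δm = 0.5169070 u; E_B = 481.496 MeV; E_B/A = 8.754 MeV
⁷Li: Σm = 3(1.0078) + 4(1.0086649) = 7.0580596 u; Δm = 0.0420596 u; E_B = 39.178 MeV; E_B/A = 5.597 MeV
⁵⁵Mn has the higher binding energy per nucleon, so it is the more tightly bound nucleus.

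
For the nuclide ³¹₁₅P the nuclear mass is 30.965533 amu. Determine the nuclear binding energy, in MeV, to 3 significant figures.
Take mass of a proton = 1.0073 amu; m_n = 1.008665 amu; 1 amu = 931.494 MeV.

263 MeV

Σm = 15·m_p + 16·m_n = 15.1095 + 16.138640 = 31.248140 amu
Mass defect Δm = 31.248140 − 30.965533 = 0.282607 amu
Binding energy = Δm·c² = 0.282607 × 931.494 MeV/amu = 263.247 MeV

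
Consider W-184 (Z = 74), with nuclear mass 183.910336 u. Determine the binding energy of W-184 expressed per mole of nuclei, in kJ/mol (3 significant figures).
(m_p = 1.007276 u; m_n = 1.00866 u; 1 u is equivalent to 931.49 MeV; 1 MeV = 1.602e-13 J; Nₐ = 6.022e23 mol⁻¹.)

With 74 protons and 110 neutrons (A = 184):
Σm = 74·m_p + 110·m_n = 74.538424 + 110.95260 = 185.491024 u
Δm = 185.491024 − 183.910336 = 1.580688 u
E_B = 1.580688 × 931.49 = 1472.40 MeV
Per nucleus in joules: 1472.40 MeV × 1.602e-13 J/MeV = 2.3588e-10 J
Per mole: 2.3588e-10 J × 6.022e23 mol⁻¹ = 1.4205e+14 J/mol

1.42e+11 kJ/mol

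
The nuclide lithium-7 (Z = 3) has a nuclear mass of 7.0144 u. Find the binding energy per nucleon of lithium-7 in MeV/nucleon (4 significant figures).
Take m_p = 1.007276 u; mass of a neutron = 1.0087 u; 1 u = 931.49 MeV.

Total constituent mass: 3 × 1.007276 + 4 × 1.0087 = 7.056628 u
Δm = 7.056628 − 7.0144 = 0.042228 u
Binding energy = Δm·c² = 0.042228 × 931.49 MeV/u = 39.3350 MeV
BE/A = 39.3350 MeV / 7 = 5.619 MeV/nucleon

5.619 MeV/nucleon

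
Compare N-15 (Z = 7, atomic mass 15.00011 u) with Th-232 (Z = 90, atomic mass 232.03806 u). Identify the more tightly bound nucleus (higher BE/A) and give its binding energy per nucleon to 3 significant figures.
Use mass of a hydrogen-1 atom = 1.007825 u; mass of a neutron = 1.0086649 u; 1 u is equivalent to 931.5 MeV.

N-15; 7.70 MeV/nucleon

N-15: Σm = 7(1.007825) + 8(1.0086649) = 15.1240942 u; Δm = 0.1239842 u; E_B = 115.49 MeV; E_B/A = 7.699 MeV
Th-232: Σm = 90(1.007825) + 142(1.0086649) = 233.9346658 u; Δm = 1.8966058 u; E_B = 1766.7 MeV; E_B/A = 7.615 MeV
N-15 has the higher binding energy per nucleon, so it is the more tightly bound nucleus.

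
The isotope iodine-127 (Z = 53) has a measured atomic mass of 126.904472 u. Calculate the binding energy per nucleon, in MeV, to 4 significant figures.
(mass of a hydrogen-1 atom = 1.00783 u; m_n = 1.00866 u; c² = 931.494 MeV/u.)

8.445 MeV/nucleon

Mass of separated nucleons = 53(1.00783) + 74(1.00866) = 53.41499 + 74.64084 = 128.05583 u
The mass defect is 128.05583 − 126.904472 = 1.151358 u.
Converting to energy: 1.151358 u × 931.494 MeV/u = 1072.48 MeV
Per nucleon: 1072.48 / 127 = 8.445 MeV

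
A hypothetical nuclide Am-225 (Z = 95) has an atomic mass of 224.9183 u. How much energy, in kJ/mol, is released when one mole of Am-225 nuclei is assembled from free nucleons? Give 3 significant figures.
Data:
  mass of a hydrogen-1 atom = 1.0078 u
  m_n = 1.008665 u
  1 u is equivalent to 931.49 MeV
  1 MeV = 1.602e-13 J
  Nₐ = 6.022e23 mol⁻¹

1.75e+11 kJ/mol

The nucleus contains 95 protons and 225 − 95 = 130 neutrons.
Total constituent mass: 95 × 1.0078 + 130 × 1.008665 = 226.867450 u
Δm = 226.867450 − 224.9183 = 1.949150 u
E_B = 1.949150 × 931.49 = 1815.61 MeV
Per nucleus in joules: 1815.61 MeV × 1.602e-13 J/MeV = 2.9086e-10 J
Per mole: 2.9086e-10 J × 6.022e23 mol⁻¹ = 1.7516e+14 J/mol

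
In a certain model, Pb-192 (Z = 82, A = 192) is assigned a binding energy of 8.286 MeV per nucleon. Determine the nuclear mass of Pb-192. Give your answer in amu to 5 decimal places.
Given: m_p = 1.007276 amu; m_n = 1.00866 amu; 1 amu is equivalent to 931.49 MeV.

Total binding energy = 192 × 8.286 = 1590.912 MeV
Mass defect = 1590.912 MeV / (931.49 MeV/amu) = 1.7079217 amu
Constituent mass = 82(1.007276) + 110(1.00866) = 193.549232 amu
Nuclear mass = 193.549232 − 1.7079217 = 191.8413103 amu ≈ 191.84131 amu (to 5 decimal places)

191.84131 amu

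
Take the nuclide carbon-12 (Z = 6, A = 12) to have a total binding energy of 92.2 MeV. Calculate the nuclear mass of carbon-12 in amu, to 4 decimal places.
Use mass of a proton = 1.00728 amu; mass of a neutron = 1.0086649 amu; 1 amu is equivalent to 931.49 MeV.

Mass defect = 92.2 MeV / (931.49 MeV/amu) = 0.098981 amu
Constituent mass = 6(1.00728) + 6(1.0086649) = 12.0956694 amu
Nuclear mass = 12.0956694 − 0.098981 = 11.9966884 amu ≈ 11.9967 amu (to 4 decimal places)

11.9967 amu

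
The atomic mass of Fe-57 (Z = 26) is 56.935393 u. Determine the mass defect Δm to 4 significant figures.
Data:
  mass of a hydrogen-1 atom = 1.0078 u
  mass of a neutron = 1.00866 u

0.5359 u

With 26 protons and 31 neutrons (A = 57):
Total constituent mass: 26 × 1.0078 + 31 × 1.00866 = 57.47126 u
Δm = 57.47126 − 56.935393 = 0.535867 u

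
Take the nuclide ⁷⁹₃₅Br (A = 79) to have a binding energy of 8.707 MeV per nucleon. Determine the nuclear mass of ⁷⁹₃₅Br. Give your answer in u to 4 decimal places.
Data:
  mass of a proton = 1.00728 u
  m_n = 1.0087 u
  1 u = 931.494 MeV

78.8992 u

Total binding energy = 79 × 8.707 = 687.853 MeV
Mass defect = 687.853 MeV / (931.494 MeV/u) = 0.738441 u
Constituent mass = 35(1.00728) + 44(1.0087) = 79.63760 u
Nuclear mass = 79.63760 − 0.738441 = 78.899159 u ≈ 78.8992 u (to 4 decimal places)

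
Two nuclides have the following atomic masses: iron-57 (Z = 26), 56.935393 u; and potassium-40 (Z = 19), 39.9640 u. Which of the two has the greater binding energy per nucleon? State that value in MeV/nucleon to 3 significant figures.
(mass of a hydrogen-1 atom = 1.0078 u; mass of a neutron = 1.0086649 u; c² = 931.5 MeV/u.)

iron-57; 8.76 MeV/nucleon

iron-57: Σm = 26(1.0078) + 31(1.0086649) = 57.4714119 u; Δm = 0.5360189 u; E_B = 499.30 MeV; E_B/A = 8.760 MeV
potassium-40: Σm = 19(1.0078) + 21(1.0086649) = 40.3301629 u; Δm = 0.3661629 u; E_B = 341.08 MeV; E_B/A = 8.527 MeV
iron-57 has the higher binding energy per nucleon, so it is the more tightly bound nucleus.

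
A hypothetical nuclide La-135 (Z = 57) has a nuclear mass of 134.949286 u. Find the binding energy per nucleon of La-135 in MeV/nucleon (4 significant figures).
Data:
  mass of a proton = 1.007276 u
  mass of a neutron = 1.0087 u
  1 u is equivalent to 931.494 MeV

7.894 MeV/nucleon

Z = 57, so N = A − Z = 135 − 57 = 78.
Total constituent mass: 57 × 1.007276 + 78 × 1.0087 = 136.093332 u
The mass defect is 136.093332 − 134.949286 = 1.144046 u.
E_B = 1.144046 × 931.494 = 1065.67 MeV
Dividing by A = 135 gives 7.894 MeV per nucleon.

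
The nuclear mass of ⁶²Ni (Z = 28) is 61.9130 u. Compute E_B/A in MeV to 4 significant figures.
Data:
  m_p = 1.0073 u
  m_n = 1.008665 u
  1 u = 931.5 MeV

8.804 MeV/nucleon

With 28 protons and 34 neutrons (A = 62):
Σm = 28·m_p + 34·m_n = 28.2044 + 34.294610 = 62.499010 u
The mass defect is 62.499010 − 61.9130 = 0.586010 u.
E_B = 0.586010 × 931.5 = 545.868 MeV
Per nucleon: 545.868 / 62 = 8.804 MeV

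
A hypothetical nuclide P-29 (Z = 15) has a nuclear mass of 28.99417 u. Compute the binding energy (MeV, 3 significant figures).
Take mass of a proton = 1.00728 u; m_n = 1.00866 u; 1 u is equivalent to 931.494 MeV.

Total constituent mass: 15 × 1.00728 + 14 × 1.00866 = 29.23044 u
The mass defect is 29.23044 − 28.99417 = 0.23627 u.
Converting to energy: 0.23627 u × 931.494 MeV/u = 220.084 MeV

220 MeV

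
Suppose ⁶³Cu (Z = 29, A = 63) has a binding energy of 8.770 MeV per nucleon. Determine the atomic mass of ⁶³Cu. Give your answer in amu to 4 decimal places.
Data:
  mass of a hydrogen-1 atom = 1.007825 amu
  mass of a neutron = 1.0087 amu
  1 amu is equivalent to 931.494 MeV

Total binding energy = 63 × 8.770 = 552.510 MeV
Mass defect = 552.510 MeV / (931.494 MeV/amu) = 0.593144 amu
Constituent mass = 29(1.007825) + 34(1.0087) = 63.522725 amu
Atomic mass = 63.522725 − 0.593144 = 62.929581 amu ≈ 62.9296 amu (to 4 decimal places)

62.9296 amu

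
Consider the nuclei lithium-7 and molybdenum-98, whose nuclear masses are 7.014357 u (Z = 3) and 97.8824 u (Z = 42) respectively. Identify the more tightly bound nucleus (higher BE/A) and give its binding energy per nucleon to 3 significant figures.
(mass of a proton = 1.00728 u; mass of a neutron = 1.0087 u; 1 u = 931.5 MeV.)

molybdenum-98; 8.65 MeV/nucleon

lithium-7: Σm = 3(1.00728) + 4(1.0087) = 7.05664 u; Δm = 0.042283 u; E_B = 39.387 MeV; E_B/A = 5.627 MeV
molybdenum-98: Σm = 42(1.00728) + 56(1.0087) = 98.79296 u; Δm = 0.91056 u; E_B = 848.187 MeV; E_B/A = 8.65497 MeV
molybdenum-98 has the higher binding energy per nucleon, so it is the more tightly bound nucleus.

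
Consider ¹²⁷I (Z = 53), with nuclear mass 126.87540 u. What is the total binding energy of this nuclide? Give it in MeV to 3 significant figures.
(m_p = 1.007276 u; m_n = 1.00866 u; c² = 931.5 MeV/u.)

1070 MeV

Z = 53, so N = A − Z = 127 − 53 = 74.
Mass of separated nucleons = 53(1.007276) + 74(1.00866) = 53.385628 + 74.64084 = 128.026468 u
The mass defect is 128.026468 − 126.87540 = 1.151068 u.
Converting to energy: 1.151068 u × 931.5 MeV/u = 1072.22 MeV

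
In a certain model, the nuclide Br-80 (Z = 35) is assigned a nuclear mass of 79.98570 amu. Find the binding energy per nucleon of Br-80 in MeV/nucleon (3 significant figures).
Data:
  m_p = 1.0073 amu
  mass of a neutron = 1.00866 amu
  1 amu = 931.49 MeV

7.68 MeV/nucleon

Mass of separated nucleons = 35(1.0073) + 45(1.00866) = 35.2555 + 45.38970 = 80.64520 amu
Δm = 80.64520 − 79.98570 = 0.65950 amu
Binding energy = Δm·c² = 0.65950 × 931.49 MeV/amu = 614.318 MeV
Dividing by A = 80 gives 7.679 MeV per nucleon.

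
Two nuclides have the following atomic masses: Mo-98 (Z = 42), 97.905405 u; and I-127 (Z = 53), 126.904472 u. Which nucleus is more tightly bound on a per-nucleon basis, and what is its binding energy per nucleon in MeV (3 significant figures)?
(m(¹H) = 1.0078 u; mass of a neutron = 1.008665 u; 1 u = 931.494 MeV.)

Mo-98: Σm = 42(1.0078) + 56(1.008665) = 98.812840 u; Δm = 0.907435 u; E_B = 845.27 MeV; E_B/A = 8.625 MeV
I-127: Σm = 53(1.0078) + 74(1.008665) = 128.054610 u; Δm = 1.150138 u; E_B = 1071.35 MeV; E_B/A = 8.436 MeV
Mo-98 has the higher binding energy per nucleon, so it is the more tightly bound nucleus.

Mo-98; 8.63 MeV/nucleon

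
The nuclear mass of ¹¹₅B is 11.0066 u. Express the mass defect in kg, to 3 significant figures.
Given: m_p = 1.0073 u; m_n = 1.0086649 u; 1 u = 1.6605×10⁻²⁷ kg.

The nucleus contains 5 protons and 11 − 5 = 6 neutrons.
Total constituent mass: 5 × 1.0073 + 6 × 1.0086649 = 11.0884894 u
Δm = 11.0884894 − 11.0066 = 0.0818894 u
In SI units: 0.0818894 u × 1.6605×10⁻²⁷ kg/u = 1.3598e-28 kg

1.36e-28 kg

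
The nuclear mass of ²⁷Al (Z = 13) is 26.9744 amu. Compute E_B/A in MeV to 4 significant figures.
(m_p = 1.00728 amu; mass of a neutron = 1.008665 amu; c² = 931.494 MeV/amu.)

8.333 MeV/nucleon

Mass of separated nucleons = 13(1.00728) + 14(1.008665) = 13.09464 + 14.121310 = 27.215950 amu
Mass defect Δm = 27.215950 − 26.9744 = 0.241550 amu
E_B = 0.241550 × 931.494 = 225.002 MeV
BE/A = 225.002 MeV / 27 = 8.333 MeV/nucleon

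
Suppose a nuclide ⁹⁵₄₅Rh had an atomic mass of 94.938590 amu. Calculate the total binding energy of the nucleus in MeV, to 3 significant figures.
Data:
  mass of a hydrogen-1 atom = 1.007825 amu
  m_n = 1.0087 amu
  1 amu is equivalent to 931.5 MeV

790 MeV

Z = 45, so N = A − Z = 95 − 45 = 50.
Σm = 45·m(¹H) + 50·m_n = 45.352125 + 50.4350 = 95.787125 amu
Δm = 95.787125 − 94.938590 = 0.848535 amu
E_B = 0.848535 × 931.5 = 790.410 MeV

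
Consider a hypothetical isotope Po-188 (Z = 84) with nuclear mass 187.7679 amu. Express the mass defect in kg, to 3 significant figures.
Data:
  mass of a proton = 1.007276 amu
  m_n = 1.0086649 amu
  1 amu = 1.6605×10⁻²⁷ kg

Mass of separated nucleons = 84(1.007276) + 104(1.0086649) = 84.611184 + 104.9011496 = 189.5123336 amu
Δm = 189.5123336 − 187.7679 = 1.7444336 amu
In SI units: 1.7444336 amu × 1.6605×10⁻²⁷ kg/amu = 2.8966e-27 kg

2.90e-27 kg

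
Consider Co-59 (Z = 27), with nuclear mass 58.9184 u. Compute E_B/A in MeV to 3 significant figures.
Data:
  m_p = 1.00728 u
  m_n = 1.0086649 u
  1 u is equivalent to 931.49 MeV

The nucleus contains 27 protons and 59 − 27 = 32 neutrons.
Mass of separated nucleons = 27(1.00728) + 32(1.0086649) = 27.19656 + 32.2772768 = 59.4738368 u
The mass defect is 59.4738368 − 58.9184 = 0.5554368 u.
Binding energy = Δm·c² = 0.5554368 × 931.49 MeV/u = 517.384 MeV
BE/A = 517.384 MeV / 59 = 8.769 MeV/nucleon

8.77 MeV/nucleon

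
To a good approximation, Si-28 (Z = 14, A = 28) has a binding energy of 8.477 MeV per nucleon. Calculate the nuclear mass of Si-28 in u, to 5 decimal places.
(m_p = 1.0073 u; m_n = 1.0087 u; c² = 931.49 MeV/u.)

27.96919 u

Total binding energy = 28 × 8.477 = 237.356 MeV
Mass defect = 237.356 MeV / (931.49 MeV/u) = 0.2548133 u
Constituent mass = 14(1.0073) + 14(1.0087) = 28.2240 u
Nuclear mass = 28.2240 − 0.2548133 = 27.9691867 u ≈ 27.96919 u (to 5 decimal places)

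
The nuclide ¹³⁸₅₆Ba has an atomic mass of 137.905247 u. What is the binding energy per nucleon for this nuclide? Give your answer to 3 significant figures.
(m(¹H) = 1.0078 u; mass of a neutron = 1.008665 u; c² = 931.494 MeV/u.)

8.38 MeV/nucleon

The nucleus contains 56 protons and 138 − 56 = 82 neutrons.
Σm = 56·m(¹H) + 82·m_n = 56.4368 + 82.710530 = 139.147330 u
Mass defect Δm = 139.147330 − 137.905247 = 1.242083 u
Binding energy = Δm·c² = 1.242083 × 931.494 MeV/u = 1156.99 MeV
Dividing by A = 138 gives 8.384 MeV per nucleon.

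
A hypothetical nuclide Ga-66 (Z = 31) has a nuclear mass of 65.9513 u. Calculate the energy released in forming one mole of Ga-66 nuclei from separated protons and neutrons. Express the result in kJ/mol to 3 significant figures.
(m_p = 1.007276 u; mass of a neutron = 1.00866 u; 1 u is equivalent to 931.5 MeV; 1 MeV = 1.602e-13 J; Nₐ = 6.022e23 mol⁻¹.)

Σm = 31·m_p + 35·m_n = 31.225556 + 35.30310 = 66.528656 u
Mass defect Δm = 66.528656 − 65.9513 = 0.577356 u
Binding energy = Δm·c² = 0.577356 × 931.5 MeV/u = 537.807 MeV
Per nucleus in joules: 537.807 MeV × 1.602e-13 J/MeV = 8.6157e-11 J
Per mole: 8.6157e-11 J × 6.022e23 mol⁻¹ = 5.1884e+13 J/mol

5.19e+10 kJ/mol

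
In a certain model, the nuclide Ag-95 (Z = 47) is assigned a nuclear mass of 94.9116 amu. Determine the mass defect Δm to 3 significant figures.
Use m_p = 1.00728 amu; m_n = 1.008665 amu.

0.846 amu

Mass of separated nucleons = 47(1.00728) + 48(1.008665) = 47.34216 + 48.415920 = 95.758080 amu
Mass defect Δm = 95.758080 − 94.9116 = 0.846480 amu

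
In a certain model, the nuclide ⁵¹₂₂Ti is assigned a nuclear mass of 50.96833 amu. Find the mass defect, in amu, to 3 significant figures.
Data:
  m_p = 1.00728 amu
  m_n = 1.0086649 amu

Mass of separated nucleons = 22(1.00728) + 29(1.0086649) = 22.16016 + 29.2512821 = 51.4114421 amu
Mass defect Δm = 51.4114421 − 50.96833 = 0.4431121 amu

0.443 amu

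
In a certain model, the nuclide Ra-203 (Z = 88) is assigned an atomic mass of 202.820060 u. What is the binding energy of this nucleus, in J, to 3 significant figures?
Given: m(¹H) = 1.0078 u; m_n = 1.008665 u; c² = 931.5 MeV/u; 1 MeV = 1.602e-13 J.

Z = 88, so N = A − Z = 203 − 88 = 115.
Total constituent mass: 88 × 1.0078 + 115 × 1.008665 = 204.682875 u
Mass defect Δm = 204.682875 − 202.820060 = 1.862815 u
E_B = 1.862815 × 931.5 = 1735.21 MeV
In joules: 1735.21 MeV × 1.602e-13 J/MeV = 2.7798e-10 J

2.78e-10 J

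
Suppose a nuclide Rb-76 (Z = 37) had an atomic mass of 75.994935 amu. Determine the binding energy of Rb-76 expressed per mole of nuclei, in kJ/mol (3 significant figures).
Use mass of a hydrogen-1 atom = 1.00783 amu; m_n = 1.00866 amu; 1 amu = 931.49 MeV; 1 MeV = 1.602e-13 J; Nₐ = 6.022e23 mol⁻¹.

5.68e+10 kJ/mol

With 37 protons and 39 neutrons (A = 76):
Total constituent mass: 37 × 1.00783 + 39 × 1.00866 = 76.62745 amu
Mass defect Δm = 76.62745 − 75.994935 = 0.632515 amu
Converting to energy: 0.632515 amu × 931.49 MeV/amu = 589.181 MeV
Per nucleus in joules: 589.181 MeV × 1.602e-13 J/MeV = 9.4387e-11 J
Per mole: 9.4387e-11 J × 6.022e23 mol⁻¹ = 5.6840e+13 J/mol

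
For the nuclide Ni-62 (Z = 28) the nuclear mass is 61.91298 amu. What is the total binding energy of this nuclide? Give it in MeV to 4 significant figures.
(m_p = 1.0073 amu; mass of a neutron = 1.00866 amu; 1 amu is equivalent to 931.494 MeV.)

Mass of separated nucleons = 28(1.0073) + 34(1.00866) = 28.2044 + 34.29444 = 62.49884 amu
Δm = 62.49884 − 61.91298 = 0.58586 amu
Binding energy = Δm·c² = 0.58586 × 931.494 MeV/amu = 545.725 MeV

545.7 MeV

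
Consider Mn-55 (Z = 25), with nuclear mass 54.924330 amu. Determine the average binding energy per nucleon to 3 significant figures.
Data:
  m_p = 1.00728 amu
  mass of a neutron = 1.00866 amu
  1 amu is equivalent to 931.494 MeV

8.76 MeV/nucleon

With 25 protons and 30 neutrons (A = 55):
Σm = 25·m_p + 30·m_n = 25.18200 + 30.25980 = 55.44180 amu
Mass defect Δm = 55.44180 − 54.924330 = 0.517470 amu
Binding energy = Δm·c² = 0.517470 × 931.494 MeV/amu = 482.020 MeV
Dividing by A = 55 gives 8.764 MeV per nucleon.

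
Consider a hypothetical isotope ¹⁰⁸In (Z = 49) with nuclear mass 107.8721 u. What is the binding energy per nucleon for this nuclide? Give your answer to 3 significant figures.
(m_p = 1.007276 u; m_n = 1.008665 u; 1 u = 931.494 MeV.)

8.59 MeV/nucleon

Σm = 49·m_p + 59·m_n = 49.356524 + 59.511235 = 108.867759 u
The mass defect is 108.867759 − 107.8721 = 0.995659 u.
Binding energy = Δm·c² = 0.995659 × 931.494 MeV/u = 927.450 MeV
BE/A = 927.450 MeV / 108 = 8.588 MeV/nucleon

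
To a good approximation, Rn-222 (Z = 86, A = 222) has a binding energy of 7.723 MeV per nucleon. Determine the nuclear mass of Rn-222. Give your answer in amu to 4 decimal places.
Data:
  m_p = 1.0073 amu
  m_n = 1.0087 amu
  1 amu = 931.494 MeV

Total binding energy = 222 × 7.723 = 1714.506 MeV
Mass defect = 1714.506 MeV / (931.494 MeV/amu) = 1.840598 amu
Constituent mass = 86(1.0073) + 136(1.0087) = 223.8110 amu
Nuclear mass = 223.8110 − 1.840598 = 221.970402 amu ≈ 221.9704 amu (to 4 decimal places)

221.9704 amu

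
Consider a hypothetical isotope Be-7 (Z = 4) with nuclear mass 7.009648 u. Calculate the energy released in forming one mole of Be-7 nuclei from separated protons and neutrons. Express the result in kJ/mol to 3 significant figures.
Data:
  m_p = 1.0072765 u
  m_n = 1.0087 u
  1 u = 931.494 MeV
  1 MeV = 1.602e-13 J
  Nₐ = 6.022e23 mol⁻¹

The nucleus contains 4 protons and 7 − 4 = 3 neutrons.
Total constituent mass: 4 × 1.0072765 + 3 × 1.0087 = 7.0552060 u
The mass defect is 7.0552060 − 7.009648 = 0.0455580 u.
E_B = 0.0455580 × 931.494 = 42.4370 MeV
Per nucleus in joules: 42.4370 MeV × 1.602e-13 J/MeV = 6.7984e-12 J
Per mole: 6.7984e-12 J × 6.022e23 mol⁻¹ = 4.0940e+12 J/mol

4.09e+09 kJ/mol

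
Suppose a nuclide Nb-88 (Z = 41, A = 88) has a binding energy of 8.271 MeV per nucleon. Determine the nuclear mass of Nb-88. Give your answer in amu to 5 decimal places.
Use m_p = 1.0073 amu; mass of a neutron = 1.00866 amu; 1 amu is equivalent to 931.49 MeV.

87.92494 amu

Total binding energy = 88 × 8.271 = 727.848 MeV
Mass defect = 727.848 MeV / (931.49 MeV/amu) = 0.7813804 amu
Constituent mass = 41(1.0073) + 47(1.00866) = 88.70632 amu
Nuclear mass = 88.70632 − 0.7813804 = 87.9249396 amu ≈ 87.92494 amu (to 5 decimal places)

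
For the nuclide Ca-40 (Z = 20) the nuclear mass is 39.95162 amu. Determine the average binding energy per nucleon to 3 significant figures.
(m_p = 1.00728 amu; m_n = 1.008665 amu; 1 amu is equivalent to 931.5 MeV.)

8.55 MeV/nucleon

With 20 protons and 20 neutrons (A = 40):
Σm = 20·m_p + 20·m_n = 20.14560 + 20.173300 = 40.318900 amu
Mass defect Δm = 40.318900 − 39.95162 = 0.367280 amu
Binding energy = Δm·c² = 0.367280 × 931.5 MeV/amu = 342.121 MeV
Dividing by A = 40 gives 8.553 MeV per nucleon.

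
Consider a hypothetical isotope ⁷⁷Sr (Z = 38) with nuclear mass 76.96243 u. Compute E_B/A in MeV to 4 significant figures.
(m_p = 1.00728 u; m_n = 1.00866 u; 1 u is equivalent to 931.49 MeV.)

With 38 protons and 39 neutrons (A = 77):
Mass of separated nucleons = 38(1.00728) + 39(1.00866) = 38.27664 + 39.33774 = 77.61438 u
Δm = 77.61438 − 76.96243 = 0.65195 u
E_B = 0.65195 × 931.49 = 607.285 MeV
Per nucleon: 607.285 / 77 = 7.887 MeV

7.887 MeV/nucleon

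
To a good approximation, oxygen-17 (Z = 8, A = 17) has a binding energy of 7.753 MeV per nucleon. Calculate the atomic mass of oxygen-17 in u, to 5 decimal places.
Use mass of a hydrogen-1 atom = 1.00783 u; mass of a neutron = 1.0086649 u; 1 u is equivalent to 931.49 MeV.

16.99913 u

Total binding energy = 17 × 7.753 = 131.801 MeV
Mass defect = 131.801 MeV / (931.49 MeV/u) = 0.1414948 u
Constituent mass = 8(1.00783) + 9(1.0086649) = 17.1406241 u
Atomic mass = 17.1406241 − 0.1414948 = 16.9991293 u ≈ 16.99913 u (to 5 decimal places)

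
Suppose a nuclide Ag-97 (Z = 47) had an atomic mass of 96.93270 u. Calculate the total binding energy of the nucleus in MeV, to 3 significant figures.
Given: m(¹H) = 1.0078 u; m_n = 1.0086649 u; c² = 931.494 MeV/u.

The nucleus contains 47 protons and 97 − 47 = 50 neutrons.
Σm = 47·m(¹H) + 50·m_n = 47.3666 + 50.4332450 = 97.7998450 u
The mass defect is 97.7998450 − 96.93270 = 0.8671450 u.
Converting to energy: 0.8671450 u × 931.494 MeV/u = 807.740 MeV

808 MeV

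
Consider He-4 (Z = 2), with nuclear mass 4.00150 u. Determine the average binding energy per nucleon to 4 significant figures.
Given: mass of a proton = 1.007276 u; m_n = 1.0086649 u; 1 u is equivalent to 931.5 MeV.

7.075 MeV/nucleon

The nucleus contains 2 protons and 4 − 2 = 2 neutrons.
Σm = 2·m_p + 2·m_n = 2.014552 + 2.0173298 = 4.0318818 u
Mass defect Δm = 4.0318818 − 4.00150 = 0.0303818 u
E_B = 0.0303818 × 931.5 = 28.3006 MeV
BE/A = 28.3006 MeV / 4 = 7.075 MeV/nucleon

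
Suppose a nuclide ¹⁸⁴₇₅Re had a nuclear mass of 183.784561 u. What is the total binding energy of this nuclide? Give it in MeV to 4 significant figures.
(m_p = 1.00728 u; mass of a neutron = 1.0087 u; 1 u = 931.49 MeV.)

1593 MeV

The nucleus contains 75 protons and 184 − 75 = 109 neutrons.
Σm = 75·m_p + 109·m_n = 75.54600 + 109.9483 = 185.49430 u
Δm = 185.49430 − 183.784561 = 1.709739 u
E_B = 1.709739 × 931.49 = 1592.60 MeV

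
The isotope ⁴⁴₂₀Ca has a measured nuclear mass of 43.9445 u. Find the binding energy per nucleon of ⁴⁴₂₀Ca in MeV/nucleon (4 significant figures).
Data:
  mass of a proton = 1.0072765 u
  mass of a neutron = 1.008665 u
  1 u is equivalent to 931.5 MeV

Total constituent mass: 20 × 1.0072765 + 24 × 1.008665 = 44.3534900 u
The mass defect is 44.3534900 − 43.9445 = 0.4089900 u.
Binding energy = Δm·c² = 0.4089900 × 931.5 MeV/u = 380.974 MeV
Per nucleon: 380.974 / 44 = 8.659 MeV

8.659 MeV/nucleon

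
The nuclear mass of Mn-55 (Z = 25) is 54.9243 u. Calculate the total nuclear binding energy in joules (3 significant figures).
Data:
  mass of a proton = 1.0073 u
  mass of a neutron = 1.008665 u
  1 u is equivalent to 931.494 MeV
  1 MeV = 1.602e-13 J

Z = 25, so N = A − Z = 55 − 25 = 30.
Total constituent mass: 25 × 1.0073 + 30 × 1.008665 = 55.442450 u
Mass defect Δm = 55.442450 − 54.9243 = 0.518150 u
Converting to energy: 0.518150 u × 931.494 MeV/u = 482.654 MeV
In joules: 482.654 MeV × 1.602e-13 J/MeV = 7.7321e-11 J

7.73e-11 J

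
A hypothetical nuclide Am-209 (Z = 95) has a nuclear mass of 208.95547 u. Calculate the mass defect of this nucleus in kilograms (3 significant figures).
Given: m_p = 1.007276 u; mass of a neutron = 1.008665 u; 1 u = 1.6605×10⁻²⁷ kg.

2.86e-27 kg

Total constituent mass: 95 × 1.007276 + 114 × 1.008665 = 210.679030 u
Δm = 210.679030 − 208.95547 = 1.723560 u
In SI units: 1.723560 u × 1.6605×10⁻²⁷ kg/u = 2.8620e-27 kg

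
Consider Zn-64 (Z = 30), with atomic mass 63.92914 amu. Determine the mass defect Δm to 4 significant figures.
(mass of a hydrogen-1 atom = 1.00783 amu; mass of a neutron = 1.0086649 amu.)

With 30 protons and 34 neutrons (A = 64):
Total constituent mass: 30 × 1.00783 + 34 × 1.0086649 = 64.5295066 amu
The mass defect is 64.5295066 − 63.92914 = 0.6003666 amu.

0.6004 amu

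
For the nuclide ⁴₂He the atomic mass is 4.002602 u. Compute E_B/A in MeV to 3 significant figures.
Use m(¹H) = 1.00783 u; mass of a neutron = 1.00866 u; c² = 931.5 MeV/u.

7.07 MeV/nucleon

The nucleus contains 2 protons and 4 − 2 = 2 neutrons.
Σm = 2·m(¹H) + 2·m_n = 2.01566 + 2.01732 = 4.03298 u
Δm = 4.03298 − 4.002602 = 0.030378 u
Binding energy = Δm·c² = 0.030378 × 931.5 MeV/u = 28.2971 MeV
BE/A = 28.2971 MeV / 4 = 7.074 MeV/nucleon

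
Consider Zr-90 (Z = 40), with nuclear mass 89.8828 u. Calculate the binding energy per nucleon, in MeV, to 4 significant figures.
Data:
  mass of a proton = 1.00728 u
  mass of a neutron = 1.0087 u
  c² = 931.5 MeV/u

The nucleus contains 40 protons and 90 − 40 = 50 neutrons.
Mass of separated nucleons = 40(1.00728) + 50(1.0087) = 40.29120 + 50.4350 = 90.72620 u
The mass defect is 90.72620 − 89.8828 = 0.84340 u.
Converting to energy: 0.84340 u × 931.5 MeV/u = 785.627 MeV
Per nucleon: 785.627 / 90 = 8.729 MeV

8.729 MeV/nucleon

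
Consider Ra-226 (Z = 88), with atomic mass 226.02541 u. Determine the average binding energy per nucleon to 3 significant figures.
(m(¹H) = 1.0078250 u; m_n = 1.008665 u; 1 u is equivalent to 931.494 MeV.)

7.66 MeV/nucleon

The nucleus contains 88 protons and 226 − 88 = 138 neutrons.
Mass of separated nucleons = 88(1.0078250) + 138(1.008665) = 88.6886000 + 139.195770 = 227.8843700 u
Mass defect Δm = 227.8843700 − 226.02541 = 1.8589600 u
E_B = 1.8589600 × 931.494 = 1731.61 MeV
Per nucleon: 1731.61 / 226 = 7.662 MeV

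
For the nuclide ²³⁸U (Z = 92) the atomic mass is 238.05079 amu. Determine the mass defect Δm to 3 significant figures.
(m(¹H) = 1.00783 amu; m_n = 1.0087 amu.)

With 92 protons and 146 neutrons (A = 238):
Σm = 92·m(¹H) + 146·m_n = 92.72036 + 147.2702 = 239.99056 amu
Mass defect Δm = 239.99056 − 238.05079 = 1.93977 amu

1.94 amu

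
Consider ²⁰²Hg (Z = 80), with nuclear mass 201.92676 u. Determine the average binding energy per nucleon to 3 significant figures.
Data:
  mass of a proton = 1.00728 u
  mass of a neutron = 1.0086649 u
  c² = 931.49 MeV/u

Mass of separated nucleons = 80(1.00728) + 122(1.0086649) = 80.58240 + 123.0571178 = 203.6395178 u
Δm = 203.6395178 − 201.92676 = 1.7127578 u
Converting to energy: 1.7127578 u × 931.49 MeV/u = 1595.42 MeV
Per nucleon: 1595.42 / 202 = 7.898 MeV

7.90 MeV/nucleon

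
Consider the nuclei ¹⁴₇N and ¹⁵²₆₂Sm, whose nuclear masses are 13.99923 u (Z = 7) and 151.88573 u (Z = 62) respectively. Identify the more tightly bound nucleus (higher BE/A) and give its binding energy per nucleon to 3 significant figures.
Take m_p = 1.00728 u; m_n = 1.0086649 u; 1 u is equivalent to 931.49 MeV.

¹⁵²₆₂Sm; 8.25 MeV/nucleon

¹⁴₇N: Σm = 7(1.00728) + 7(1.0086649) = 14.1116143 u; Δm = 0.1123843 u; E_B = 104.68 MeV; E_B/A = 7.477 MeV
¹⁵²₆₂Sm: Σm = 62(1.00728) + 90(1.0086649) = 153.2312010 u; Δm = 1.3454710 u; E_B = 1253.3 MeV; E_B/A = 8.245 MeV
¹⁵²₆₂Sm has the higher binding energy per nucleon, so it is the more tightly bound nucleus.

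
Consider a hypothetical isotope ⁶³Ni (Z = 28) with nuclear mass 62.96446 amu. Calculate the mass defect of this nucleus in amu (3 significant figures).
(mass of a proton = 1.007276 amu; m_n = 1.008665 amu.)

0.543 amu

Z = 28, so N = A − Z = 63 − 28 = 35.
Σm = 28·m_p + 35·m_n = 28.203728 + 35.303275 = 63.507003 amu
Mass defect Δm = 63.507003 − 62.96446 = 0.542543 amu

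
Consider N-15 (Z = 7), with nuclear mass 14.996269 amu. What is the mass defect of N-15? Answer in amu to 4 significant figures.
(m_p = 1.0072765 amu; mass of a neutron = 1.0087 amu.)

0.1243 amu

Total constituent mass: 7 × 1.0072765 + 8 × 1.0087 = 15.1205355 amu
Δm = 15.1205355 − 14.996269 = 0.1242665 amu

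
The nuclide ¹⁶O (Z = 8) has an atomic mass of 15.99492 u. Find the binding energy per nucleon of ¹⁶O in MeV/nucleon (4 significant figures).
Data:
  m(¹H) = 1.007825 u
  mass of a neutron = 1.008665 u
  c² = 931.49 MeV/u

With 8 protons and 8 neutrons (A = 16):
Σm = 8·m(¹H) + 8·m_n = 8.062600 + 8.069320 = 16.131920 u
Δm = 16.131920 − 15.99492 = 0.137000 u
Binding energy = Δm·c² = 0.137000 × 931.49 MeV/u = 127.614 MeV
Per nucleon: 127.614 / 16 = 7.976 MeV

7.976 MeV/nucleon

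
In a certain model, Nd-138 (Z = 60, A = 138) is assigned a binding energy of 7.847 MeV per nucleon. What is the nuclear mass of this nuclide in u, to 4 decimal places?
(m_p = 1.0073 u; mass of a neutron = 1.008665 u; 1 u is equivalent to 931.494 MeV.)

137.9513 u

Total binding energy = 138 × 7.847 = 1082.886 MeV
Mass defect = 1082.886 MeV / (931.494 MeV/u) = 1.162526 u
Constituent mass = 60(1.0073) + 78(1.008665) = 139.113870 u
Nuclear mass = 139.113870 − 1.162526 = 137.951344 u ≈ 137.9513 u (to 4 decimal places)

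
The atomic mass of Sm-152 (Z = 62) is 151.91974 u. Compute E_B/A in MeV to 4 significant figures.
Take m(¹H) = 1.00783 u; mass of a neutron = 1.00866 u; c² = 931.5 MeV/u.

8.243 MeV/nucleon

Σm = 62·m(¹H) + 90·m_n = 62.48546 + 90.77940 = 153.26486 u
The mass defect is 153.26486 − 151.91974 = 1.34512 u.
Converting to energy: 1.34512 u × 931.5 MeV/u = 1252.98 MeV
Per nucleon: 1252.98 / 152 = 8.243 MeV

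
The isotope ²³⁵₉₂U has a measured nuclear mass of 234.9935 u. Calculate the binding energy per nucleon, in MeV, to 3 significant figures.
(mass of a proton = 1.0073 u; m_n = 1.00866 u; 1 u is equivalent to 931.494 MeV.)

7.60 MeV/nucleon

Z = 92, so N = A − Z = 235 − 92 = 143.
Total constituent mass: 92 × 1.0073 + 143 × 1.00866 = 236.90998 u
Mass defect Δm = 236.90998 − 234.9935 = 1.91648 u
Binding energy = Δm·c² = 1.91648 × 931.494 MeV/u = 1785.19 MeV
Per nucleon: 1785.19 / 235 = 7.597 MeV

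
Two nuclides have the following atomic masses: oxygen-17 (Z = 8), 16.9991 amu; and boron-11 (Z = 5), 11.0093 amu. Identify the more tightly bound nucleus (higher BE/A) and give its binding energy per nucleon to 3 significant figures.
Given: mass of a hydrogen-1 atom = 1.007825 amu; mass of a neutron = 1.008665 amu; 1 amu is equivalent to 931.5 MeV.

oxygen-17; 7.75 MeV/nucleon

oxygen-17: Σm = 8(1.007825) + 9(1.008665) = 17.140585 amu; Δm = 0.141485 amu; E_B = 131.793 MeV; E_B/A = 7.753 MeV
boron-11: Σm = 5(1.007825) + 6(1.008665) = 11.091115 amu; Δm = 0.081815 amu; E_B = 76.211 MeV; E_B/A = 6.928 MeV
oxygen-17 has the higher binding energy per nucleon, so it is the more tightly bound nucleus.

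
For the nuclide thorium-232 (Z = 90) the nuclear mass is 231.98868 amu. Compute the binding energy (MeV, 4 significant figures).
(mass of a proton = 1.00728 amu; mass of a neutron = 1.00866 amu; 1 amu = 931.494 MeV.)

Total constituent mass: 90 × 1.00728 + 142 × 1.00866 = 233.88492 amu
Mass defect Δm = 233.88492 − 231.98868 = 1.89624 amu
Binding energy = Δm·c² = 1.89624 × 931.494 MeV/amu = 1766.34 MeV

1766 MeV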